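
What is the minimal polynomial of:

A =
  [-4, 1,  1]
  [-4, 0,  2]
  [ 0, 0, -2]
x^2 + 4*x + 4

The characteristic polynomial is χ_A(x) = (x + 2)^3, so the eigenvalues are known. The minimal polynomial is
  m_A(x) = Π_λ (x − λ)^{k_λ}
where k_λ is the size of the *largest* Jordan block for λ (equivalently, the smallest k with (A − λI)^k v = 0 for every generalised eigenvector v of λ).

  λ = -2: largest Jordan block has size 2, contributing (x + 2)^2

So m_A(x) = (x + 2)^2 = x^2 + 4*x + 4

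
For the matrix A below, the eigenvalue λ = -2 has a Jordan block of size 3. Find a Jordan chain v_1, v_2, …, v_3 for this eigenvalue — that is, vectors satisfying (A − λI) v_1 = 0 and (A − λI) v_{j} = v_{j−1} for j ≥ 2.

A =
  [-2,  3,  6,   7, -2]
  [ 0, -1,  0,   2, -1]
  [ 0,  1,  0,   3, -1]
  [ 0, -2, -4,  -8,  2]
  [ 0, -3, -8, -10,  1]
A Jordan chain for λ = -2 of length 3:
v_1 = (1, 0, 0, 0, 0)ᵀ
v_2 = (3, 1, 1, -2, -3)ᵀ
v_3 = (0, 1, 0, 0, 0)ᵀ

Let N = A − (-2)·I. We want v_3 with N^3 v_3 = 0 but N^2 v_3 ≠ 0; then v_{j-1} := N · v_j for j = 3, …, 2.

Pick v_3 = (0, 1, 0, 0, 0)ᵀ.
Then v_2 = N · v_3 = (3, 1, 1, -2, -3)ᵀ.
Then v_1 = N · v_2 = (1, 0, 0, 0, 0)ᵀ.

Sanity check: (A − (-2)·I) v_1 = (0, 0, 0, 0, 0)ᵀ = 0. ✓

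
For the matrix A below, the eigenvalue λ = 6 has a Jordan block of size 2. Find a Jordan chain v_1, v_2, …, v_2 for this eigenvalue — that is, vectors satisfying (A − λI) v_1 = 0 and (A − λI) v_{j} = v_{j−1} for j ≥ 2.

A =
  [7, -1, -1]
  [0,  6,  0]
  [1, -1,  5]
A Jordan chain for λ = 6 of length 2:
v_1 = (1, 0, 1)ᵀ
v_2 = (1, 0, 0)ᵀ

Let N = A − (6)·I. We want v_2 with N^2 v_2 = 0 but N^1 v_2 ≠ 0; then v_{j-1} := N · v_j for j = 2, …, 2.

Pick v_2 = (1, 0, 0)ᵀ.
Then v_1 = N · v_2 = (1, 0, 1)ᵀ.

Sanity check: (A − (6)·I) v_1 = (0, 0, 0)ᵀ = 0. ✓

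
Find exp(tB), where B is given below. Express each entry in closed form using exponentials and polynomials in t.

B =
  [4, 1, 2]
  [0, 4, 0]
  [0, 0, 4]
e^{tB} =
  [exp(4*t), t*exp(4*t), 2*t*exp(4*t)]
  [0, exp(4*t), 0]
  [0, 0, exp(4*t)]

Strategy: write B = P · J · P⁻¹ where J is a Jordan canonical form, so e^{tB} = P · e^{tJ} · P⁻¹, and e^{tJ} can be computed block-by-block.

B has Jordan form
J =
  [4, 1, 0]
  [0, 4, 0]
  [0, 0, 4]
(up to reordering of blocks).

Per-block formulas:
  For a 2×2 Jordan block J_2(4): exp(t · J_2(4)) = e^(4t)·(I + t·N), where N is the 2×2 nilpotent shift.
  For a 1×1 block at λ = 4: exp(t · [4]) = [e^(4t)].

After assembling e^{tJ} and conjugating by P, we get:

e^{tB} =
  [exp(4*t), t*exp(4*t), 2*t*exp(4*t)]
  [0, exp(4*t), 0]
  [0, 0, exp(4*t)]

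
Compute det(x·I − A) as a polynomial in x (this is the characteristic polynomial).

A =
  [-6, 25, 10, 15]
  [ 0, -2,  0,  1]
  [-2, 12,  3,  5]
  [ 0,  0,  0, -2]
x^4 + 7*x^3 + 18*x^2 + 20*x + 8

Expanding det(x·I − A) (e.g. by cofactor expansion or by noting that A is similar to its Jordan form J, which has the same characteristic polynomial as A) gives
  χ_A(x) = x^4 + 7*x^3 + 18*x^2 + 20*x + 8
which factors as (x + 1)*(x + 2)^3. The eigenvalues (with algebraic multiplicities) are λ = -2 with multiplicity 3, λ = -1 with multiplicity 1.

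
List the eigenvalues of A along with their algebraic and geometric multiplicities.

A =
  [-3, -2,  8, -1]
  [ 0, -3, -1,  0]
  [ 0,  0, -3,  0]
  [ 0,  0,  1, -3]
λ = -3: alg = 4, geom = 2

Step 1 — factor the characteristic polynomial to read off the algebraic multiplicities:
  χ_A(x) = (x + 3)^4

Step 2 — compute geometric multiplicities via the rank-nullity identity g(λ) = n − rank(A − λI):
  rank(A − (-3)·I) = 2, so dim ker(A − (-3)·I) = n − 2 = 2

Summary:
  λ = -3: algebraic multiplicity = 4, geometric multiplicity = 2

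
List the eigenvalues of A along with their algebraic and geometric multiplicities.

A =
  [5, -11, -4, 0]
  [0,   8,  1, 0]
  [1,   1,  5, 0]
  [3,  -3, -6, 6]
λ = 6: alg = 4, geom = 2

Step 1 — factor the characteristic polynomial to read off the algebraic multiplicities:
  χ_A(x) = (x - 6)^4

Step 2 — compute geometric multiplicities via the rank-nullity identity g(λ) = n − rank(A − λI):
  rank(A − (6)·I) = 2, so dim ker(A − (6)·I) = n − 2 = 2

Summary:
  λ = 6: algebraic multiplicity = 4, geometric multiplicity = 2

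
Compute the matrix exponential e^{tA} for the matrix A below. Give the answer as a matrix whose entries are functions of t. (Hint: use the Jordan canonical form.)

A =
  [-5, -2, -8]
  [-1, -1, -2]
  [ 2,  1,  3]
e^{tA} =
  [t^2*exp(-t) - 4*t*exp(-t) + exp(-t), -2*t*exp(-t), 2*t^2*exp(-t) - 8*t*exp(-t)]
  [-t*exp(-t), exp(-t), -2*t*exp(-t)]
  [-t^2*exp(-t)/2 + 2*t*exp(-t), t*exp(-t), -t^2*exp(-t) + 4*t*exp(-t) + exp(-t)]

Strategy: write A = P · J · P⁻¹ where J is a Jordan canonical form, so e^{tA} = P · e^{tJ} · P⁻¹, and e^{tJ} can be computed block-by-block.

A has Jordan form
J =
  [-1,  1,  0]
  [ 0, -1,  1]
  [ 0,  0, -1]
(up to reordering of blocks).

Per-block formulas:
  For a 3×3 Jordan block J_3(-1): exp(t · J_3(-1)) = e^(-1t)·(I + t·N + (t^2/2)·N^2), where N is the 3×3 nilpotent shift.

After assembling e^{tJ} and conjugating by P, we get:

e^{tA} =
  [t^2*exp(-t) - 4*t*exp(-t) + exp(-t), -2*t*exp(-t), 2*t^2*exp(-t) - 8*t*exp(-t)]
  [-t*exp(-t), exp(-t), -2*t*exp(-t)]
  [-t^2*exp(-t)/2 + 2*t*exp(-t), t*exp(-t), -t^2*exp(-t) + 4*t*exp(-t) + exp(-t)]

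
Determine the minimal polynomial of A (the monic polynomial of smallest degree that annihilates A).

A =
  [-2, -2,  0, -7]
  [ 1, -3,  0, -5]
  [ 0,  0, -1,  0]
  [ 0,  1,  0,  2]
x^3 + 3*x^2 + 3*x + 1

The characteristic polynomial is χ_A(x) = (x + 1)^4, so the eigenvalues are known. The minimal polynomial is
  m_A(x) = Π_λ (x − λ)^{k_λ}
where k_λ is the size of the *largest* Jordan block for λ (equivalently, the smallest k with (A − λI)^k v = 0 for every generalised eigenvector v of λ).

  λ = -1: largest Jordan block has size 3, contributing (x + 1)^3

So m_A(x) = (x + 1)^3 = x^3 + 3*x^2 + 3*x + 1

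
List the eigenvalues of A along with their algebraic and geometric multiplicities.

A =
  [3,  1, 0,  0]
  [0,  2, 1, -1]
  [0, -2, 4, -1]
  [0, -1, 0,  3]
λ = 3: alg = 4, geom = 2

Step 1 — factor the characteristic polynomial to read off the algebraic multiplicities:
  χ_A(x) = (x - 3)^4

Step 2 — compute geometric multiplicities via the rank-nullity identity g(λ) = n − rank(A − λI):
  rank(A − (3)·I) = 2, so dim ker(A − (3)·I) = n − 2 = 2

Summary:
  λ = 3: algebraic multiplicity = 4, geometric multiplicity = 2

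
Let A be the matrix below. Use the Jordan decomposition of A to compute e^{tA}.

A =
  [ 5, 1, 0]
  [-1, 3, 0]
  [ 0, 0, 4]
e^{tA} =
  [t*exp(4*t) + exp(4*t), t*exp(4*t), 0]
  [-t*exp(4*t), -t*exp(4*t) + exp(4*t), 0]
  [0, 0, exp(4*t)]

Strategy: write A = P · J · P⁻¹ where J is a Jordan canonical form, so e^{tA} = P · e^{tJ} · P⁻¹, and e^{tJ} can be computed block-by-block.

A has Jordan form
J =
  [4, 1, 0]
  [0, 4, 0]
  [0, 0, 4]
(up to reordering of blocks).

Per-block formulas:
  For a 2×2 Jordan block J_2(4): exp(t · J_2(4)) = e^(4t)·(I + t·N), where N is the 2×2 nilpotent shift.
  For a 1×1 block at λ = 4: exp(t · [4]) = [e^(4t)].

After assembling e^{tJ} and conjugating by P, we get:

e^{tA} =
  [t*exp(4*t) + exp(4*t), t*exp(4*t), 0]
  [-t*exp(4*t), -t*exp(4*t) + exp(4*t), 0]
  [0, 0, exp(4*t)]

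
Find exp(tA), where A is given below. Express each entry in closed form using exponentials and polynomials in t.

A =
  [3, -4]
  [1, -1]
e^{tA} =
  [2*t*exp(t) + exp(t), -4*t*exp(t)]
  [t*exp(t), -2*t*exp(t) + exp(t)]

Strategy: write A = P · J · P⁻¹ where J is a Jordan canonical form, so e^{tA} = P · e^{tJ} · P⁻¹, and e^{tJ} can be computed block-by-block.

A has Jordan form
J =
  [1, 1]
  [0, 1]
(up to reordering of blocks).

Per-block formulas:
  For a 2×2 Jordan block J_2(1): exp(t · J_2(1)) = e^(1t)·(I + t·N), where N is the 2×2 nilpotent shift.

After assembling e^{tJ} and conjugating by P, we get:

e^{tA} =
  [2*t*exp(t) + exp(t), -4*t*exp(t)]
  [t*exp(t), -2*t*exp(t) + exp(t)]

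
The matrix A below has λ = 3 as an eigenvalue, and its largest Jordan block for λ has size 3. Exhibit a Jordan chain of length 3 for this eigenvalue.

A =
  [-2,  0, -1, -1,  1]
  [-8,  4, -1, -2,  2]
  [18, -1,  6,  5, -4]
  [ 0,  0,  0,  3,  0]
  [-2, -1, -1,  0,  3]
A Jordan chain for λ = 3 of length 3:
v_1 = (0, 1, -1, 0, -1)ᵀ
v_2 = (-1, -2, 5, 0, 0)ᵀ
v_3 = (0, 0, 0, 1, 0)ᵀ

Let N = A − (3)·I. We want v_3 with N^3 v_3 = 0 but N^2 v_3 ≠ 0; then v_{j-1} := N · v_j for j = 3, …, 2.

Pick v_3 = (0, 0, 0, 1, 0)ᵀ.
Then v_2 = N · v_3 = (-1, -2, 5, 0, 0)ᵀ.
Then v_1 = N · v_2 = (0, 1, -1, 0, -1)ᵀ.

Sanity check: (A − (3)·I) v_1 = (0, 0, 0, 0, 0)ᵀ = 0. ✓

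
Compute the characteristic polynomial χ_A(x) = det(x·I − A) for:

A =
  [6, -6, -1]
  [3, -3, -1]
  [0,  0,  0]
x^3 - 3*x^2

Expanding det(x·I − A) (e.g. by cofactor expansion or by noting that A is similar to its Jordan form J, which has the same characteristic polynomial as A) gives
  χ_A(x) = x^3 - 3*x^2
which factors as x^2*(x - 3). The eigenvalues (with algebraic multiplicities) are λ = 0 with multiplicity 2, λ = 3 with multiplicity 1.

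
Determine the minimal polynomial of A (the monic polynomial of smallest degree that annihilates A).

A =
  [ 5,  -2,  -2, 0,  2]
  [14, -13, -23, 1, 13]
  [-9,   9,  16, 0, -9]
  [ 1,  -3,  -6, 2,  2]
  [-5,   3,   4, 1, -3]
x^4 - 6*x^3 + 12*x^2 - 10*x + 3

The characteristic polynomial is χ_A(x) = (x - 3)*(x - 1)^4, so the eigenvalues are known. The minimal polynomial is
  m_A(x) = Π_λ (x − λ)^{k_λ}
where k_λ is the size of the *largest* Jordan block for λ (equivalently, the smallest k with (A − λI)^k v = 0 for every generalised eigenvector v of λ).

  λ = 1: largest Jordan block has size 3, contributing (x − 1)^3
  λ = 3: largest Jordan block has size 1, contributing (x − 3)

So m_A(x) = (x - 3)*(x - 1)^3 = x^4 - 6*x^3 + 12*x^2 - 10*x + 3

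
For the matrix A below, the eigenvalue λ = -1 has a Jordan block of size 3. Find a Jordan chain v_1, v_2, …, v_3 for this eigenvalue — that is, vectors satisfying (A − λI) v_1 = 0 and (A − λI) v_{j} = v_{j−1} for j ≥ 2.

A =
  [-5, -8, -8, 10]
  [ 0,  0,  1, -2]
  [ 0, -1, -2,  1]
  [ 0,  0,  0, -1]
A Jordan chain for λ = -1 of length 3:
v_1 = (0, -1, 1, 0)ᵀ
v_2 = (2, -2, 1, 0)ᵀ
v_3 = (2, 0, 0, 1)ᵀ

Let N = A − (-1)·I. We want v_3 with N^3 v_3 = 0 but N^2 v_3 ≠ 0; then v_{j-1} := N · v_j for j = 3, …, 2.

Pick v_3 = (2, 0, 0, 1)ᵀ.
Then v_2 = N · v_3 = (2, -2, 1, 0)ᵀ.
Then v_1 = N · v_2 = (0, -1, 1, 0)ᵀ.

Sanity check: (A − (-1)·I) v_1 = (0, 0, 0, 0)ᵀ = 0. ✓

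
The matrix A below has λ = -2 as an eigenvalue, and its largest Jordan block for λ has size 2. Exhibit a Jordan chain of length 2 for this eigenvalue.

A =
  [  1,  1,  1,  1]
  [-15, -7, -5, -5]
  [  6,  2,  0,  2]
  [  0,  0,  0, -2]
A Jordan chain for λ = -2 of length 2:
v_1 = (3, -15, 6, 0)ᵀ
v_2 = (1, 0, 0, 0)ᵀ

Let N = A − (-2)·I. We want v_2 with N^2 v_2 = 0 but N^1 v_2 ≠ 0; then v_{j-1} := N · v_j for j = 2, …, 2.

Pick v_2 = (1, 0, 0, 0)ᵀ.
Then v_1 = N · v_2 = (3, -15, 6, 0)ᵀ.

Sanity check: (A − (-2)·I) v_1 = (0, 0, 0, 0)ᵀ = 0. ✓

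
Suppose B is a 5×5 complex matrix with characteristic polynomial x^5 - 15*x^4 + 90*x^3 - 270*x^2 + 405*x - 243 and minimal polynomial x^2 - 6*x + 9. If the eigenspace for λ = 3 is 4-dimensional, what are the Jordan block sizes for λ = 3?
Block sizes for λ = 3: [2, 1, 1, 1]

Step 1 — from the characteristic polynomial, algebraic multiplicity of λ = 3 is 5. From dim ker(B − (3)·I) = 4, there are exactly 4 Jordan blocks for λ = 3.
Step 2 — from the minimal polynomial, the factor (x − 3)^2 tells us the largest block for λ = 3 has size 2.
Step 3 — with total size 5, 4 blocks, and largest block 2, the block sizes (in nonincreasing order) are [2, 1, 1, 1].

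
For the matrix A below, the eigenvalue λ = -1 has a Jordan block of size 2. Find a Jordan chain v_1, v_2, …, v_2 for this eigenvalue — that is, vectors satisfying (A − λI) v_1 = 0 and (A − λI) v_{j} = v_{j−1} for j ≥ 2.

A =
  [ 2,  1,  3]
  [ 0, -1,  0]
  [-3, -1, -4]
A Jordan chain for λ = -1 of length 2:
v_1 = (3, 0, -3)ᵀ
v_2 = (1, 0, 0)ᵀ

Let N = A − (-1)·I. We want v_2 with N^2 v_2 = 0 but N^1 v_2 ≠ 0; then v_{j-1} := N · v_j for j = 2, …, 2.

Pick v_2 = (1, 0, 0)ᵀ.
Then v_1 = N · v_2 = (3, 0, -3)ᵀ.

Sanity check: (A − (-1)·I) v_1 = (0, 0, 0)ᵀ = 0. ✓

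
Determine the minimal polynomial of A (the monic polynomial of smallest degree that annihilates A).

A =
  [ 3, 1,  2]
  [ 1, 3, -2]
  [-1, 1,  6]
x^2 - 8*x + 16

The characteristic polynomial is χ_A(x) = (x - 4)^3, so the eigenvalues are known. The minimal polynomial is
  m_A(x) = Π_λ (x − λ)^{k_λ}
where k_λ is the size of the *largest* Jordan block for λ (equivalently, the smallest k with (A − λI)^k v = 0 for every generalised eigenvector v of λ).

  λ = 4: largest Jordan block has size 2, contributing (x − 4)^2

So m_A(x) = (x - 4)^2 = x^2 - 8*x + 16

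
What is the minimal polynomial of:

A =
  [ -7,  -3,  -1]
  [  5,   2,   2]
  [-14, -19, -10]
x^3 + 15*x^2 + 75*x + 125

The characteristic polynomial is χ_A(x) = (x + 5)^3, so the eigenvalues are known. The minimal polynomial is
  m_A(x) = Π_λ (x − λ)^{k_λ}
where k_λ is the size of the *largest* Jordan block for λ (equivalently, the smallest k with (A − λI)^k v = 0 for every generalised eigenvector v of λ).

  λ = -5: largest Jordan block has size 3, contributing (x + 5)^3

So m_A(x) = (x + 5)^3 = x^3 + 15*x^2 + 75*x + 125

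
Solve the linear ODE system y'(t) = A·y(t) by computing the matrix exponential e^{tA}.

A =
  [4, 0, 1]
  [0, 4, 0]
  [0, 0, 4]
e^{tA} =
  [exp(4*t), 0, t*exp(4*t)]
  [0, exp(4*t), 0]
  [0, 0, exp(4*t)]

Strategy: write A = P · J · P⁻¹ where J is a Jordan canonical form, so e^{tA} = P · e^{tJ} · P⁻¹, and e^{tJ} can be computed block-by-block.

A has Jordan form
J =
  [4, 1, 0]
  [0, 4, 0]
  [0, 0, 4]
(up to reordering of blocks).

Per-block formulas:
  For a 1×1 block at λ = 4: exp(t · [4]) = [e^(4t)].
  For a 2×2 Jordan block J_2(4): exp(t · J_2(4)) = e^(4t)·(I + t·N), where N is the 2×2 nilpotent shift.

After assembling e^{tJ} and conjugating by P, we get:

e^{tA} =
  [exp(4*t), 0, t*exp(4*t)]
  [0, exp(4*t), 0]
  [0, 0, exp(4*t)]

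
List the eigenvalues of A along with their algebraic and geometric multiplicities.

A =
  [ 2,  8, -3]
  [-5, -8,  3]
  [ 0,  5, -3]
λ = -3: alg = 3, geom = 1

Step 1 — factor the characteristic polynomial to read off the algebraic multiplicities:
  χ_A(x) = (x + 3)^3

Step 2 — compute geometric multiplicities via the rank-nullity identity g(λ) = n − rank(A − λI):
  rank(A − (-3)·I) = 2, so dim ker(A − (-3)·I) = n − 2 = 1

Summary:
  λ = -3: algebraic multiplicity = 3, geometric multiplicity = 1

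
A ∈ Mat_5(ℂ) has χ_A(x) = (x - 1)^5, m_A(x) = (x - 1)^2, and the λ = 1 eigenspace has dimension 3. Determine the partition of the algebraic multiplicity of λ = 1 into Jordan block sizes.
Block sizes for λ = 1: [2, 2, 1]

Step 1 — from the characteristic polynomial, algebraic multiplicity of λ = 1 is 5. From dim ker(A − (1)·I) = 3, there are exactly 3 Jordan blocks for λ = 1.
Step 2 — from the minimal polynomial, the factor (x − 1)^2 tells us the largest block for λ = 1 has size 2.
Step 3 — with total size 5, 3 blocks, and largest block 2, the block sizes (in nonincreasing order) are [2, 2, 1].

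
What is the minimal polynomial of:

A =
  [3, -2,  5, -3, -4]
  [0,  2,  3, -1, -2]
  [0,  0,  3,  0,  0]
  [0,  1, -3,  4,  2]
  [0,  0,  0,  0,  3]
x^3 - 9*x^2 + 27*x - 27

The characteristic polynomial is χ_A(x) = (x - 3)^5, so the eigenvalues are known. The minimal polynomial is
  m_A(x) = Π_λ (x − λ)^{k_λ}
where k_λ is the size of the *largest* Jordan block for λ (equivalently, the smallest k with (A − λI)^k v = 0 for every generalised eigenvector v of λ).

  λ = 3: largest Jordan block has size 3, contributing (x − 3)^3

So m_A(x) = (x - 3)^3 = x^3 - 9*x^2 + 27*x - 27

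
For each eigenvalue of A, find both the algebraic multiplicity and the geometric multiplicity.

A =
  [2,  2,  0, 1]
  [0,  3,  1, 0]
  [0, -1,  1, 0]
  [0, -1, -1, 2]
λ = 2: alg = 4, geom = 2

Step 1 — factor the characteristic polynomial to read off the algebraic multiplicities:
  χ_A(x) = (x - 2)^4

Step 2 — compute geometric multiplicities via the rank-nullity identity g(λ) = n − rank(A − λI):
  rank(A − (2)·I) = 2, so dim ker(A − (2)·I) = n − 2 = 2

Summary:
  λ = 2: algebraic multiplicity = 4, geometric multiplicity = 2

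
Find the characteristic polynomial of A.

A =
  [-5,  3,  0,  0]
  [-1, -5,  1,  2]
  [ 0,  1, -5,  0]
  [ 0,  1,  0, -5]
x^4 + 20*x^3 + 150*x^2 + 500*x + 625

Expanding det(x·I − A) (e.g. by cofactor expansion or by noting that A is similar to its Jordan form J, which has the same characteristic polynomial as A) gives
  χ_A(x) = x^4 + 20*x^3 + 150*x^2 + 500*x + 625
which factors as (x + 5)^4. The eigenvalues (with algebraic multiplicities) are λ = -5 with multiplicity 4.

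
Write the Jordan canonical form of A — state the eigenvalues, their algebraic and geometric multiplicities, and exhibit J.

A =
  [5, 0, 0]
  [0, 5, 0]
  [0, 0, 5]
J_1(5) ⊕ J_1(5) ⊕ J_1(5)

The characteristic polynomial is
  det(x·I − A) = x^3 - 15*x^2 + 75*x - 125 = (x - 5)^3

Eigenvalues and multiplicities (the geometric multiplicity of λ is n − rank(A − λI), which equals the number of Jordan blocks for λ):
  λ = 5: algebraic multiplicity = 3, geometric multiplicity = 3

Determining the block sizes for each eigenvalue:
  λ = 5: gm = am = 3, so every block has size 1 → block sizes [1, 1, 1]

Assembling the blocks gives a Jordan form
J =
  [5, 0, 0]
  [0, 5, 0]
  [0, 0, 5]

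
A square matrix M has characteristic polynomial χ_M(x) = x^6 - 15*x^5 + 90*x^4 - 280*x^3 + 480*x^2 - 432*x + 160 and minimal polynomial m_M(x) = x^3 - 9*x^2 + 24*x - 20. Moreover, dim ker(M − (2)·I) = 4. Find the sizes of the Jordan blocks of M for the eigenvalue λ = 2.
Block sizes for λ = 2: [2, 1, 1, 1]

Step 1 — from the characteristic polynomial, algebraic multiplicity of λ = 2 is 5. From dim ker(M − (2)·I) = 4, there are exactly 4 Jordan blocks for λ = 2.
Step 2 — from the minimal polynomial, the factor (x − 2)^2 tells us the largest block for λ = 2 has size 2.
Step 3 — with total size 5, 4 blocks, and largest block 2, the block sizes (in nonincreasing order) are [2, 1, 1, 1].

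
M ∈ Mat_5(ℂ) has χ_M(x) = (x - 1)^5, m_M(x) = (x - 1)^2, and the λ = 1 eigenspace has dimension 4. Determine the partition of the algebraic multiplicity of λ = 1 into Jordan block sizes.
Block sizes for λ = 1: [2, 1, 1, 1]

Step 1 — from the characteristic polynomial, algebraic multiplicity of λ = 1 is 5. From dim ker(M − (1)·I) = 4, there are exactly 4 Jordan blocks for λ = 1.
Step 2 — from the minimal polynomial, the factor (x − 1)^2 tells us the largest block for λ = 1 has size 2.
Step 3 — with total size 5, 4 blocks, and largest block 2, the block sizes (in nonincreasing order) are [2, 1, 1, 1].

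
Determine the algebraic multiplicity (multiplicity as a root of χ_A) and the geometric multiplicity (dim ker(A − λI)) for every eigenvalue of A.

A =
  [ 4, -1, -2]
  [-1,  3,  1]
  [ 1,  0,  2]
λ = 3: alg = 3, geom = 1

Step 1 — factor the characteristic polynomial to read off the algebraic multiplicities:
  χ_A(x) = (x - 3)^3

Step 2 — compute geometric multiplicities via the rank-nullity identity g(λ) = n − rank(A − λI):
  rank(A − (3)·I) = 2, so dim ker(A − (3)·I) = n − 2 = 1

Summary:
  λ = 3: algebraic multiplicity = 3, geometric multiplicity = 1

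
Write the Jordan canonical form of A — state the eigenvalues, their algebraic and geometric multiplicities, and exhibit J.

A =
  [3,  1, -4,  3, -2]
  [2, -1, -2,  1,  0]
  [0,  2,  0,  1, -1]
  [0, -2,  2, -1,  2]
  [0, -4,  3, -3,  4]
J_3(1) ⊕ J_2(1)

The characteristic polynomial is
  det(x·I − A) = x^5 - 5*x^4 + 10*x^3 - 10*x^2 + 5*x - 1 = (x - 1)^5

Eigenvalues and multiplicities (the geometric multiplicity of λ is n − rank(A − λI), which equals the number of Jordan blocks for λ):
  λ = 1: algebraic multiplicity = 5, geometric multiplicity = 2

Determining the block sizes for each eigenvalue:
  λ = 1: with am = 5 and gm = 2, the partition is not yet determined (e.g. several partitions of 5 into 2 parts exist). Let N = A − (1)·I. Computing rank(N^1) = 3, rank(N^2) = 1, rank(N^3) = 0; the number of blocks of size ≥ j is rank(N^{j−1}) − rank(N^j), giving [2, 2, 1]. So we have 1 block(s) of size 3, 1 block(s) of size 2 → block sizes [3, 2]

Assembling the blocks gives a Jordan form
J =
  [1, 1, 0, 0, 0]
  [0, 1, 1, 0, 0]
  [0, 0, 1, 0, 0]
  [0, 0, 0, 1, 1]
  [0, 0, 0, 0, 1]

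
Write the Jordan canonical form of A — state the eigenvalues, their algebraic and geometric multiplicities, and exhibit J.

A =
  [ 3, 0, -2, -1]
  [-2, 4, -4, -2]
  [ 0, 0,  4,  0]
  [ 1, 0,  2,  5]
J_2(4) ⊕ J_1(4) ⊕ J_1(4)

The characteristic polynomial is
  det(x·I − A) = x^4 - 16*x^3 + 96*x^2 - 256*x + 256 = (x - 4)^4

Eigenvalues and multiplicities (the geometric multiplicity of λ is n − rank(A − λI), which equals the number of Jordan blocks for λ):
  λ = 4: algebraic multiplicity = 4, geometric multiplicity = 3

Determining the block sizes for each eigenvalue:
  λ = 4: 3 blocks summing to 4 forces exactly one block of size 2 and the rest size 1 → block sizes [2, 1, 1]

Assembling the blocks gives a Jordan form
J =
  [4, 1, 0, 0]
  [0, 4, 0, 0]
  [0, 0, 4, 0]
  [0, 0, 0, 4]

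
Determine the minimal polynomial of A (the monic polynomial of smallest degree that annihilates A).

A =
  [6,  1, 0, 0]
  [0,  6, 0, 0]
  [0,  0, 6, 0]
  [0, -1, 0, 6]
x^2 - 12*x + 36

The characteristic polynomial is χ_A(x) = (x - 6)^4, so the eigenvalues are known. The minimal polynomial is
  m_A(x) = Π_λ (x − λ)^{k_λ}
where k_λ is the size of the *largest* Jordan block for λ (equivalently, the smallest k with (A − λI)^k v = 0 for every generalised eigenvector v of λ).

  λ = 6: largest Jordan block has size 2, contributing (x − 6)^2

So m_A(x) = (x - 6)^2 = x^2 - 12*x + 36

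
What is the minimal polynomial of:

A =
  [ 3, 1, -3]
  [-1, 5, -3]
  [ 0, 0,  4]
x^2 - 8*x + 16

The characteristic polynomial is χ_A(x) = (x - 4)^3, so the eigenvalues are known. The minimal polynomial is
  m_A(x) = Π_λ (x − λ)^{k_λ}
where k_λ is the size of the *largest* Jordan block for λ (equivalently, the smallest k with (A − λI)^k v = 0 for every generalised eigenvector v of λ).

  λ = 4: largest Jordan block has size 2, contributing (x − 4)^2

So m_A(x) = (x - 4)^2 = x^2 - 8*x + 16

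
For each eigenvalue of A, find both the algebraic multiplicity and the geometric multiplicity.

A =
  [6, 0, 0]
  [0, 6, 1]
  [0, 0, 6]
λ = 6: alg = 3, geom = 2

Step 1 — factor the characteristic polynomial to read off the algebraic multiplicities:
  χ_A(x) = (x - 6)^3

Step 2 — compute geometric multiplicities via the rank-nullity identity g(λ) = n − rank(A − λI):
  rank(A − (6)·I) = 1, so dim ker(A − (6)·I) = n − 1 = 2

Summary:
  λ = 6: algebraic multiplicity = 3, geometric multiplicity = 2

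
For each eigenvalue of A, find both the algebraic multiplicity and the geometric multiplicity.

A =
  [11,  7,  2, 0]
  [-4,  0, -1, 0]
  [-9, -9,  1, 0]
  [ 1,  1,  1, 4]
λ = 4: alg = 4, geom = 2

Step 1 — factor the characteristic polynomial to read off the algebraic multiplicities:
  χ_A(x) = (x - 4)^4

Step 2 — compute geometric multiplicities via the rank-nullity identity g(λ) = n − rank(A − λI):
  rank(A − (4)·I) = 2, so dim ker(A − (4)·I) = n − 2 = 2

Summary:
  λ = 4: algebraic multiplicity = 4, geometric multiplicity = 2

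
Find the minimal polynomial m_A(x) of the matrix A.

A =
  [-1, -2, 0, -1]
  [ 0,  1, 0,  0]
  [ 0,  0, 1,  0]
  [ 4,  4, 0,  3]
x^2 - 2*x + 1

The characteristic polynomial is χ_A(x) = (x - 1)^4, so the eigenvalues are known. The minimal polynomial is
  m_A(x) = Π_λ (x − λ)^{k_λ}
where k_λ is the size of the *largest* Jordan block for λ (equivalently, the smallest k with (A − λI)^k v = 0 for every generalised eigenvector v of λ).

  λ = 1: largest Jordan block has size 2, contributing (x − 1)^2

So m_A(x) = (x - 1)^2 = x^2 - 2*x + 1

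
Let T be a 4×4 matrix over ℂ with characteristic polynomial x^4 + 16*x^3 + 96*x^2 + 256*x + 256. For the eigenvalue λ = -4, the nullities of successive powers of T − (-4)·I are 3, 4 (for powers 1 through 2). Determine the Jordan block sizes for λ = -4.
Block sizes for λ = -4: [2, 1, 1]

From the dimensions of kernels of powers, the number of Jordan blocks of size at least j is d_j − d_{j−1} where d_j = dim ker(N^j) (with d_0 = 0). Computing the differences gives [3, 1].
The number of blocks of size exactly k is (#blocks of size ≥ k) − (#blocks of size ≥ k + 1), so the partition is: 2 block(s) of size 1, 1 block(s) of size 2.
In nonincreasing order the block sizes are [2, 1, 1].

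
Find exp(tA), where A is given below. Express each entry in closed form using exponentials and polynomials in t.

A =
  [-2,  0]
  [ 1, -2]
e^{tA} =
  [exp(-2*t), 0]
  [t*exp(-2*t), exp(-2*t)]

Strategy: write A = P · J · P⁻¹ where J is a Jordan canonical form, so e^{tA} = P · e^{tJ} · P⁻¹, and e^{tJ} can be computed block-by-block.

A has Jordan form
J =
  [-2,  1]
  [ 0, -2]
(up to reordering of blocks).

Per-block formulas:
  For a 2×2 Jordan block J_2(-2): exp(t · J_2(-2)) = e^(-2t)·(I + t·N), where N is the 2×2 nilpotent shift.

After assembling e^{tJ} and conjugating by P, we get:

e^{tA} =
  [exp(-2*t), 0]
  [t*exp(-2*t), exp(-2*t)]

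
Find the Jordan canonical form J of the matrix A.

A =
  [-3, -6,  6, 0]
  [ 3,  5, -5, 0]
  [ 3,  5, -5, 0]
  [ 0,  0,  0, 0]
J_1(-3) ⊕ J_2(0) ⊕ J_1(0)

The characteristic polynomial is
  det(x·I − A) = x^4 + 3*x^3 = x^3*(x + 3)

Eigenvalues and multiplicities (the geometric multiplicity of λ is n − rank(A − λI), which equals the number of Jordan blocks for λ):
  λ = -3: algebraic multiplicity = 1, geometric multiplicity = 1
  λ = 0: algebraic multiplicity = 3, geometric multiplicity = 2

Determining the block sizes for each eigenvalue:
  λ = -3: one block (gm = 1), so the single block has size am = 1 → block sizes [1]
  λ = 0: 2 blocks summing to 3 forces exactly one block of size 2 and the rest size 1 → block sizes [2, 1]

Assembling the blocks gives a Jordan form
J =
  [-3, 0, 0, 0]
  [ 0, 0, 1, 0]
  [ 0, 0, 0, 0]
  [ 0, 0, 0, 0]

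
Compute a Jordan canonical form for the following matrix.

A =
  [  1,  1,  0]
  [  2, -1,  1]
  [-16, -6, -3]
J_3(-1)

The characteristic polynomial is
  det(x·I − A) = x^3 + 3*x^2 + 3*x + 1 = (x + 1)^3

Eigenvalues and multiplicities (the geometric multiplicity of λ is n − rank(A − λI), which equals the number of Jordan blocks for λ):
  λ = -1: algebraic multiplicity = 3, geometric multiplicity = 1

Determining the block sizes for each eigenvalue:
  λ = -1: one block (gm = 1), so the single block has size am = 3 → block sizes [3]

Assembling the blocks gives a Jordan form
J =
  [-1,  1,  0]
  [ 0, -1,  1]
  [ 0,  0, -1]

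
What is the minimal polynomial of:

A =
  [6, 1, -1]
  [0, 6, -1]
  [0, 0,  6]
x^3 - 18*x^2 + 108*x - 216

The characteristic polynomial is χ_A(x) = (x - 6)^3, so the eigenvalues are known. The minimal polynomial is
  m_A(x) = Π_λ (x − λ)^{k_λ}
where k_λ is the size of the *largest* Jordan block for λ (equivalently, the smallest k with (A − λI)^k v = 0 for every generalised eigenvector v of λ).

  λ = 6: largest Jordan block has size 3, contributing (x − 6)^3

So m_A(x) = (x - 6)^3 = x^3 - 18*x^2 + 108*x - 216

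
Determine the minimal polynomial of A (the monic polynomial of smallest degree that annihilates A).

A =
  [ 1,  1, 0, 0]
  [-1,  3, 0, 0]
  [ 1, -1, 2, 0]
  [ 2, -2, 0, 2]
x^2 - 4*x + 4

The characteristic polynomial is χ_A(x) = (x - 2)^4, so the eigenvalues are known. The minimal polynomial is
  m_A(x) = Π_λ (x − λ)^{k_λ}
where k_λ is the size of the *largest* Jordan block for λ (equivalently, the smallest k with (A − λI)^k v = 0 for every generalised eigenvector v of λ).

  λ = 2: largest Jordan block has size 2, contributing (x − 2)^2

So m_A(x) = (x - 2)^2 = x^2 - 4*x + 4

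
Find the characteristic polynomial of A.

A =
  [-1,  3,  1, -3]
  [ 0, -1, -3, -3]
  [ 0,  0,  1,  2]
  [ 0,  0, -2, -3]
x^4 + 4*x^3 + 6*x^2 + 4*x + 1

Expanding det(x·I − A) (e.g. by cofactor expansion or by noting that A is similar to its Jordan form J, which has the same characteristic polynomial as A) gives
  χ_A(x) = x^4 + 4*x^3 + 6*x^2 + 4*x + 1
which factors as (x + 1)^4. The eigenvalues (with algebraic multiplicities) are λ = -1 with multiplicity 4.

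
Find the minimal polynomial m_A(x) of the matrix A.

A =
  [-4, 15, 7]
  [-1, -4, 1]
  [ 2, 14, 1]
x^3 + 7*x^2 - 5*x - 75

The characteristic polynomial is χ_A(x) = (x - 3)*(x + 5)^2, so the eigenvalues are known. The minimal polynomial is
  m_A(x) = Π_λ (x − λ)^{k_λ}
where k_λ is the size of the *largest* Jordan block for λ (equivalently, the smallest k with (A − λI)^k v = 0 for every generalised eigenvector v of λ).

  λ = -5: largest Jordan block has size 2, contributing (x + 5)^2
  λ = 3: largest Jordan block has size 1, contributing (x − 3)

So m_A(x) = (x - 3)*(x + 5)^2 = x^3 + 7*x^2 - 5*x - 75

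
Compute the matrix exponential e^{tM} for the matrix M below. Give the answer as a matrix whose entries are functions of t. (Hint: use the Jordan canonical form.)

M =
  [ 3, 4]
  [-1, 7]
e^{tM} =
  [-2*t*exp(5*t) + exp(5*t), 4*t*exp(5*t)]
  [-t*exp(5*t), 2*t*exp(5*t) + exp(5*t)]

Strategy: write M = P · J · P⁻¹ where J is a Jordan canonical form, so e^{tM} = P · e^{tJ} · P⁻¹, and e^{tJ} can be computed block-by-block.

M has Jordan form
J =
  [5, 1]
  [0, 5]
(up to reordering of blocks).

Per-block formulas:
  For a 2×2 Jordan block J_2(5): exp(t · J_2(5)) = e^(5t)·(I + t·N), where N is the 2×2 nilpotent shift.

After assembling e^{tJ} and conjugating by P, we get:

e^{tM} =
  [-2*t*exp(5*t) + exp(5*t), 4*t*exp(5*t)]
  [-t*exp(5*t), 2*t*exp(5*t) + exp(5*t)]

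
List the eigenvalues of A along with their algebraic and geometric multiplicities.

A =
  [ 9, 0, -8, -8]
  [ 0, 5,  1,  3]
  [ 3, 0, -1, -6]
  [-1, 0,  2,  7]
λ = 5: alg = 4, geom = 2

Step 1 — factor the characteristic polynomial to read off the algebraic multiplicities:
  χ_A(x) = (x - 5)^4

Step 2 — compute geometric multiplicities via the rank-nullity identity g(λ) = n − rank(A − λI):
  rank(A − (5)·I) = 2, so dim ker(A − (5)·I) = n − 2 = 2

Summary:
  λ = 5: algebraic multiplicity = 4, geometric multiplicity = 2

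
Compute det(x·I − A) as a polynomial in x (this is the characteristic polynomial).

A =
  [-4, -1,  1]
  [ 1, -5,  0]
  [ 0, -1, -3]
x^3 + 12*x^2 + 48*x + 64

Expanding det(x·I − A) (e.g. by cofactor expansion or by noting that A is similar to its Jordan form J, which has the same characteristic polynomial as A) gives
  χ_A(x) = x^3 + 12*x^2 + 48*x + 64
which factors as (x + 4)^3. The eigenvalues (with algebraic multiplicities) are λ = -4 with multiplicity 3.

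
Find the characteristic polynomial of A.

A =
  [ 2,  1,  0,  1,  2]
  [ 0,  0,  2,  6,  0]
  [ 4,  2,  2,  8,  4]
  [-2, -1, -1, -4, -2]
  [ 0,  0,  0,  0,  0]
x^5

Expanding det(x·I − A) (e.g. by cofactor expansion or by noting that A is similar to its Jordan form J, which has the same characteristic polynomial as A) gives
  χ_A(x) = x^5
which factors as x^5. The eigenvalues (with algebraic multiplicities) are λ = 0 with multiplicity 5.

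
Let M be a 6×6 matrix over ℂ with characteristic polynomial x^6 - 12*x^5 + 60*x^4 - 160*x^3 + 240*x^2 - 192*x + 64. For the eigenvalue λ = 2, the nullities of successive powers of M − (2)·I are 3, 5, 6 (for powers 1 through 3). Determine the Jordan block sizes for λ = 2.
Block sizes for λ = 2: [3, 2, 1]

From the dimensions of kernels of powers, the number of Jordan blocks of size at least j is d_j − d_{j−1} where d_j = dim ker(N^j) (with d_0 = 0). Computing the differences gives [3, 2, 1].
The number of blocks of size exactly k is (#blocks of size ≥ k) − (#blocks of size ≥ k + 1), so the partition is: 1 block(s) of size 1, 1 block(s) of size 2, 1 block(s) of size 3.
In nonincreasing order the block sizes are [3, 2, 1].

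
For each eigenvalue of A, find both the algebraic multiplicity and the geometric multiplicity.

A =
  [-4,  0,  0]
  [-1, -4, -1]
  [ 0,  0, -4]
λ = -4: alg = 3, geom = 2

Step 1 — factor the characteristic polynomial to read off the algebraic multiplicities:
  χ_A(x) = (x + 4)^3

Step 2 — compute geometric multiplicities via the rank-nullity identity g(λ) = n − rank(A − λI):
  rank(A − (-4)·I) = 1, so dim ker(A − (-4)·I) = n − 1 = 2

Summary:
  λ = -4: algebraic multiplicity = 3, geometric multiplicity = 2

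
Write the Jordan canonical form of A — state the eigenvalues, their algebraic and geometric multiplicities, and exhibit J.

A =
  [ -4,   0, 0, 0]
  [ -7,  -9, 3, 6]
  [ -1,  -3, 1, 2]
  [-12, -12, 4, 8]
J_1(-4) ⊕ J_2(0) ⊕ J_1(0)

The characteristic polynomial is
  det(x·I − A) = x^4 + 4*x^3 = x^3*(x + 4)

Eigenvalues and multiplicities (the geometric multiplicity of λ is n − rank(A − λI), which equals the number of Jordan blocks for λ):
  λ = -4: algebraic multiplicity = 1, geometric multiplicity = 1
  λ = 0: algebraic multiplicity = 3, geometric multiplicity = 2

Determining the block sizes for each eigenvalue:
  λ = -4: one block (gm = 1), so the single block has size am = 1 → block sizes [1]
  λ = 0: 2 blocks summing to 3 forces exactly one block of size 2 and the rest size 1 → block sizes [2, 1]

Assembling the blocks gives a Jordan form
J =
  [-4, 0, 0, 0]
  [ 0, 0, 1, 0]
  [ 0, 0, 0, 0]
  [ 0, 0, 0, 0]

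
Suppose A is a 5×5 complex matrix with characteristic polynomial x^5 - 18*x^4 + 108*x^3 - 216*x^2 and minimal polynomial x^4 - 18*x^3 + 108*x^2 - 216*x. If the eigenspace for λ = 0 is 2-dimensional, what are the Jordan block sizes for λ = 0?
Block sizes for λ = 0: [1, 1]

Step 1 — from the characteristic polynomial, algebraic multiplicity of λ = 0 is 2. From dim ker(A − (0)·I) = 2, there are exactly 2 Jordan blocks for λ = 0.
Step 2 — from the minimal polynomial, the factor (x − 0) tells us the largest block for λ = 0 has size 1.
Step 3 — with total size 2, 2 blocks, and largest block 1, the block sizes (in nonincreasing order) are [1, 1].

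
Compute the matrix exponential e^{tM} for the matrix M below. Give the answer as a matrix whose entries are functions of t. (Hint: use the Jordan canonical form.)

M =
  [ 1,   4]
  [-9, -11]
e^{tM} =
  [6*t*exp(-5*t) + exp(-5*t), 4*t*exp(-5*t)]
  [-9*t*exp(-5*t), -6*t*exp(-5*t) + exp(-5*t)]

Strategy: write M = P · J · P⁻¹ where J is a Jordan canonical form, so e^{tM} = P · e^{tJ} · P⁻¹, and e^{tJ} can be computed block-by-block.

M has Jordan form
J =
  [-5,  1]
  [ 0, -5]
(up to reordering of blocks).

Per-block formulas:
  For a 2×2 Jordan block J_2(-5): exp(t · J_2(-5)) = e^(-5t)·(I + t·N), where N is the 2×2 nilpotent shift.

After assembling e^{tJ} and conjugating by P, we get:

e^{tM} =
  [6*t*exp(-5*t) + exp(-5*t), 4*t*exp(-5*t)]
  [-9*t*exp(-5*t), -6*t*exp(-5*t) + exp(-5*t)]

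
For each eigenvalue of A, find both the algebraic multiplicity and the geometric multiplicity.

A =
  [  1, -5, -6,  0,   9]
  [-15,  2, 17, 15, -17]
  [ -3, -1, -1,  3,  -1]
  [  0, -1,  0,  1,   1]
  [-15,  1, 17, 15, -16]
λ = -5: alg = 3, geom = 1; λ = 1: alg = 2, geom = 1

Step 1 — factor the characteristic polynomial to read off the algebraic multiplicities:
  χ_A(x) = (x - 1)^2*(x + 5)^3

Step 2 — compute geometric multiplicities via the rank-nullity identity g(λ) = n − rank(A − λI):
  rank(A − (-5)·I) = 4, so dim ker(A − (-5)·I) = n − 4 = 1
  rank(A − (1)·I) = 4, so dim ker(A − (1)·I) = n − 4 = 1

Summary:
  λ = -5: algebraic multiplicity = 3, geometric multiplicity = 1
  λ = 1: algebraic multiplicity = 2, geometric multiplicity = 1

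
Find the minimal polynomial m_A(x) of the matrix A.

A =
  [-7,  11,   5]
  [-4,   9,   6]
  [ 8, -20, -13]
x^3 + 11*x^2 + 35*x + 25

The characteristic polynomial is χ_A(x) = (x + 1)*(x + 5)^2, so the eigenvalues are known. The minimal polynomial is
  m_A(x) = Π_λ (x − λ)^{k_λ}
where k_λ is the size of the *largest* Jordan block for λ (equivalently, the smallest k with (A − λI)^k v = 0 for every generalised eigenvector v of λ).

  λ = -5: largest Jordan block has size 2, contributing (x + 5)^2
  λ = -1: largest Jordan block has size 1, contributing (x + 1)

So m_A(x) = (x + 1)*(x + 5)^2 = x^3 + 11*x^2 + 35*x + 25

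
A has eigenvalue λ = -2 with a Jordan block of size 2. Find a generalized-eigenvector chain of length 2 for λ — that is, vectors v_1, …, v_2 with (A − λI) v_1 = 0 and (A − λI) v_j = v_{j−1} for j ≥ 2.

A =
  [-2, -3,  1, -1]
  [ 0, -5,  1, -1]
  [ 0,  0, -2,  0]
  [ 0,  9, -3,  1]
A Jordan chain for λ = -2 of length 2:
v_1 = (-3, -3, 0, 9)ᵀ
v_2 = (0, 1, 0, 0)ᵀ

Let N = A − (-2)·I. We want v_2 with N^2 v_2 = 0 but N^1 v_2 ≠ 0; then v_{j-1} := N · v_j for j = 2, …, 2.

Pick v_2 = (0, 1, 0, 0)ᵀ.
Then v_1 = N · v_2 = (-3, -3, 0, 9)ᵀ.

Sanity check: (A − (-2)·I) v_1 = (0, 0, 0, 0)ᵀ = 0. ✓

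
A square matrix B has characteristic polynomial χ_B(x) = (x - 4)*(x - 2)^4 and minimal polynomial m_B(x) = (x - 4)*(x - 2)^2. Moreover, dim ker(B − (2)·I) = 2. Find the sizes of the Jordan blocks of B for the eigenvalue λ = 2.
Block sizes for λ = 2: [2, 2]

Step 1 — from the characteristic polynomial, algebraic multiplicity of λ = 2 is 4. From dim ker(B − (2)·I) = 2, there are exactly 2 Jordan blocks for λ = 2.
Step 2 — from the minimal polynomial, the factor (x − 2)^2 tells us the largest block for λ = 2 has size 2.
Step 3 — with total size 4, 2 blocks, and largest block 2, the block sizes (in nonincreasing order) are [2, 2].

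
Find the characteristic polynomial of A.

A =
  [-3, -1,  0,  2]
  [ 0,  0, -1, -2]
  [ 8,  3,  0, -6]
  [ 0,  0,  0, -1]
x^4 + 4*x^3 + 6*x^2 + 4*x + 1

Expanding det(x·I − A) (e.g. by cofactor expansion or by noting that A is similar to its Jordan form J, which has the same characteristic polynomial as A) gives
  χ_A(x) = x^4 + 4*x^3 + 6*x^2 + 4*x + 1
which factors as (x + 1)^4. The eigenvalues (with algebraic multiplicities) are λ = -1 with multiplicity 4.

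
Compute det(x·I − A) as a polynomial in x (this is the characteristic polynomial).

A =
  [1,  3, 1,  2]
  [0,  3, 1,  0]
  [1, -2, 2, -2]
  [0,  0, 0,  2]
x^4 - 8*x^3 + 24*x^2 - 32*x + 16

Expanding det(x·I − A) (e.g. by cofactor expansion or by noting that A is similar to its Jordan form J, which has the same characteristic polynomial as A) gives
  χ_A(x) = x^4 - 8*x^3 + 24*x^2 - 32*x + 16
which factors as (x - 2)^4. The eigenvalues (with algebraic multiplicities) are λ = 2 with multiplicity 4.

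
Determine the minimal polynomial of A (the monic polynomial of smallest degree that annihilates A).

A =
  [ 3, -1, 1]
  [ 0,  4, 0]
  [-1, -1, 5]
x^2 - 8*x + 16

The characteristic polynomial is χ_A(x) = (x - 4)^3, so the eigenvalues are known. The minimal polynomial is
  m_A(x) = Π_λ (x − λ)^{k_λ}
where k_λ is the size of the *largest* Jordan block for λ (equivalently, the smallest k with (A − λI)^k v = 0 for every generalised eigenvector v of λ).

  λ = 4: largest Jordan block has size 2, contributing (x − 4)^2

So m_A(x) = (x - 4)^2 = x^2 - 8*x + 16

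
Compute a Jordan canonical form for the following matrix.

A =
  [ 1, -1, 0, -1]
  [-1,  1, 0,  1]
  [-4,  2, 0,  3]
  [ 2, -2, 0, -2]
J_2(0) ⊕ J_2(0)

The characteristic polynomial is
  det(x·I − A) = x^4

Eigenvalues and multiplicities (the geometric multiplicity of λ is n − rank(A − λI), which equals the number of Jordan blocks for λ):
  λ = 0: algebraic multiplicity = 4, geometric multiplicity = 2

Determining the block sizes for each eigenvalue:
  λ = 0: with am = 4 and gm = 2, the partition is not yet determined (e.g. several partitions of 4 into 2 parts exist). Let N = A − (0)·I. Computing rank(N^1) = 2, rank(N^2) = 0; the number of blocks of size ≥ j is rank(N^{j−1}) − rank(N^j), giving [2, 2]. So we have 2 block(s) of size 2 → block sizes [2, 2]

Assembling the blocks gives a Jordan form
J =
  [0, 1, 0, 0]
  [0, 0, 0, 0]
  [0, 0, 0, 1]
  [0, 0, 0, 0]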